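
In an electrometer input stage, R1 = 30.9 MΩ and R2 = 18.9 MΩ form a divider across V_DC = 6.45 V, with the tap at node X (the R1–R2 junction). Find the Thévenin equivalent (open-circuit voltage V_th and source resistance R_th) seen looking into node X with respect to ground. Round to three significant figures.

V_th ≈ 2.45 V, R_th ≈ 11.7 MΩ

Open-circuit (no load on X): V_th = V_DC · R2/(R1 + R2) = 6.45 × 18.9/(30.90 + 18.9) = 2.448 V.
Looking into X with the source shorted: R_th = R1·R2/(R1+R2) = 30.90 × 18.9/49.80 = 11.73 MΩ.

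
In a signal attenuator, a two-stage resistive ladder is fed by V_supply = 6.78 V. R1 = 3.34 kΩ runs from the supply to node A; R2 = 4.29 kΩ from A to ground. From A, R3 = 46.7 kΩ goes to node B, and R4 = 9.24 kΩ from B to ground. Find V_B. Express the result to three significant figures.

The second stage (R3 + R4 = 55.94 kΩ) loads node A in parallel with R2.
R2 ‖ (R3+R4) = 3.984 kΩ.
First divider: V_A = V_supply · 3.984/(3.34 + 3.984) = 3.688 V.
Stage 2 is unloaded, so V_B = V_A · R4/(R3+R4) = 3.688 × 9.24/55.94 = 0.6092 V.

V_B ≈ 0.609 V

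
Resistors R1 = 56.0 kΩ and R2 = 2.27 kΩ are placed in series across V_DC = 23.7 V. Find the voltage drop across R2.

Total series resistance ΣR = 56.0 + 2.27 = 58.27 kΩ.
By the voltage-divider rule, V = 23.7 × 2.270/58.27 = 0.9233 V.

V ≈ 0.923 V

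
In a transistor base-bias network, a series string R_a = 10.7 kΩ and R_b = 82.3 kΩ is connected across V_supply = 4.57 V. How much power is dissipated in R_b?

P ≈ 0.199 mW

The common current is I = 4.57/93.00 = 0.04914 mA.
P(R_b) = I²·R_b = (0.04914)² × 82.3 = 0.1987 mW.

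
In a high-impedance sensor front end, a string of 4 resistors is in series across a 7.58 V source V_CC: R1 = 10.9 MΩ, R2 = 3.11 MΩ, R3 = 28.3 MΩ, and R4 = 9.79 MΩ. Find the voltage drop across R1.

Total series resistance ΣR = 10.9 + 3.11 + 28.3 + 9.79 = 52.10 MΩ.
By the voltage-divider rule, V = 7.58 × 10.90/52.10 = 1.586 V.

V ≈ 1.59 V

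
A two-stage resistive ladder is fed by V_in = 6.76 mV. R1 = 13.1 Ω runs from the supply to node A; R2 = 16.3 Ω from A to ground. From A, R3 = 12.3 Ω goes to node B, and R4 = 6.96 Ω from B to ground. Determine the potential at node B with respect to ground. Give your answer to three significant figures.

V_B ≈ 0.984 mV

Looking into the second stage from A: R3 + R4 = 19.26 Ω appears in parallel with R2.
R2 ‖ (R3+R4) = 8.828 Ω.
First divider: V_A = V_in · 8.828/(13.1 + 8.828) = 2.722 mV.
Then the unloaded second divider: V_B = V_A × R4/(R3+R4) = 2.722 × 0.3614 = 0.9835 mV.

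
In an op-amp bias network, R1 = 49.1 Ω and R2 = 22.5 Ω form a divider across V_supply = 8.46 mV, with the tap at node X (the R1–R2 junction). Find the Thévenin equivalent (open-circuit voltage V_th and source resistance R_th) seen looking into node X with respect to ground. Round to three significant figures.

Open-circuit (no load on X): V_th = V_supply · R2/(R1 + R2) = 8.46 × 22.5/(49.10 + 22.5) = 2.659 mV.
Zeroing V_supply shorts the top of R1 to ground, so R_th = R1 ‖ R2 = 15.43 Ω.

V_th ≈ 2.66 mV, R_th ≈ 15.4 Ω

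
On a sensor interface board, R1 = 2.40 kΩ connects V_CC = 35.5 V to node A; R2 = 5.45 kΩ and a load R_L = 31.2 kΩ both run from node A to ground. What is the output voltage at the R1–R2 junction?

V_out ≈ 23.4 V

First combine the lower leg with the load: R2 ‖ R_L = 4.640 kΩ.
Voltage divider with the loaded lower leg: V_out = 35.5 × 4.640/(2.40 + 4.640) = 35.5 × 0.6591 = 23.40 V.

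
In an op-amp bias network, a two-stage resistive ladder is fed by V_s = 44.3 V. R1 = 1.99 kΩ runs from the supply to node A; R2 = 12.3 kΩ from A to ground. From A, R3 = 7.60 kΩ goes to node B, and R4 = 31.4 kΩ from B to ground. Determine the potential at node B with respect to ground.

Looking into the second stage from A: R3 + R4 = 39.00 kΩ appears in parallel with R2.
R2 ‖ (R3+R4) = 9.351 kΩ.
V_A = 44.3 × 9.351/(1.99 + 9.351) = 36.53 V.
V_B = V_A × 0.8051 = 29.41 V.

V_B ≈ 29.4 V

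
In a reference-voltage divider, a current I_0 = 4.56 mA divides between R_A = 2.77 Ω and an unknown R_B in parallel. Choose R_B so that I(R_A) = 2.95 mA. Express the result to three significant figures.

In a two-way split, I_A/I_0 = R_B/(R_A + R_B).
With f = 0.6469, R_B = R_A · f/(1−f) = 2.77 × 1.832 = 5.075 Ω.

R_B ≈ 5.08 Ω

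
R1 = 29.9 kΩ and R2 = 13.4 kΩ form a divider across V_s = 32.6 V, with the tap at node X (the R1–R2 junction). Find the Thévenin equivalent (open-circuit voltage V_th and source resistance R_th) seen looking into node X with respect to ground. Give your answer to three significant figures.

V_th is the unloaded tap voltage: V_s · R2/(R1+R2) = 32.6 × 0.3095 = 10.09 V.
Looking into X with the source shorted: R_th = R1·R2/(R1+R2) = 29.90 × 13.4/43.30 = 9.253 kΩ.

V_th ≈ 10.1 V, R_th ≈ 9.25 kΩ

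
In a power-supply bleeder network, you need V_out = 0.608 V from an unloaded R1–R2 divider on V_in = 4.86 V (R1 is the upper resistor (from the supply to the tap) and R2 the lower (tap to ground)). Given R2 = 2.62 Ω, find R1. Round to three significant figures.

R1 ≈ 18.3 Ω

The divider ratio is R2/(R1+R2) = 0.608/4.86 = 0.1251.
R1 = R2·(1/k − 1) = 2.62 × 6.993 = 18.32 Ω.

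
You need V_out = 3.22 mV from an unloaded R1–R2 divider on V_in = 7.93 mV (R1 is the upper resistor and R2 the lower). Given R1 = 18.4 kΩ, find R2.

Required fraction k = V_out/V_in = 0.4061.
So R2 = R1 · V_out/(V_in − V_out) = 18.4 × 3.22/(7.93 − 3.22) = 18.4 × 0.6837 = 12.58 kΩ.

R2 ≈ 12.6 kΩ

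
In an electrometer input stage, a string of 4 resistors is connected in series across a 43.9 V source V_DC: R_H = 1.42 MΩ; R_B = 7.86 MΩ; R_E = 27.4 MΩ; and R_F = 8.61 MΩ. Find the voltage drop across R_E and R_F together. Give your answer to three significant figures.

Series total: ΣR = 1.42 + 7.86 + 27.4 + 8.61 = 45.29 MΩ.
R_{R_E..R_F} = 27.4 + 8.61 = 36.01 MΩ.
V = V_DC · R/ΣR = 43.9 × 0.7951 = 34.90 V.

V ≈ 34.9 V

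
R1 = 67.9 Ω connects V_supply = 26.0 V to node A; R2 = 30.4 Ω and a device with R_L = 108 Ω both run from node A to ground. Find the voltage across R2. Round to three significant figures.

V_out ≈ 6.73 V

R2 ‖ R_L = (30.4 × 108)/(30.4 + 108) = 23.72 Ω.
Then V_out = V_supply · R2'/(R1 + R2') = 26.0 × 23.72/91.62 = 6.732 V.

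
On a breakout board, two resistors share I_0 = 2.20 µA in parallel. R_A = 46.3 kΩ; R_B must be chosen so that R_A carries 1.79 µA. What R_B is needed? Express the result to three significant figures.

Two-branch current divider: I_A = I_0 · R_B/(R_A + R_B).
With f = 0.8136, R_B = R_A · f/(1−f) = 46.3 × 4.366 = 202.1 kΩ.

R_B ≈ 202 kΩ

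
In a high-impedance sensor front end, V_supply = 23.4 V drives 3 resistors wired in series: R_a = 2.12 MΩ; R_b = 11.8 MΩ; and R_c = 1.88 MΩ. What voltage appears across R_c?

V ≈ 2.78 V

Total series resistance ΣR = 2.12 + 11.8 + 1.88 = 15.80 MΩ.
By the voltage-divider rule, V = 23.4 × 1.880/15.80 = 2.784 V.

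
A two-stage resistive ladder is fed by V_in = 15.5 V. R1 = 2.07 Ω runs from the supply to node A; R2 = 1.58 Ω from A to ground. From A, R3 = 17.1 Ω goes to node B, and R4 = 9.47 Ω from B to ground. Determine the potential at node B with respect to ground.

Node A sees R2 in parallel with the series input of stage 2, R3 + R4 = 26.57 Ω.
Effective lower resistance at A: R2 ‖ 26.57 = 1.491 Ω.
First divider: V_A = V_in · 1.491/(2.07 + 1.491) = 6.491 V.
Stage 2 is unloaded, so V_B = V_A · R4/(R3+R4) = 6.491 × 9.47/26.57 = 2.313 V.

V_B ≈ 2.31 V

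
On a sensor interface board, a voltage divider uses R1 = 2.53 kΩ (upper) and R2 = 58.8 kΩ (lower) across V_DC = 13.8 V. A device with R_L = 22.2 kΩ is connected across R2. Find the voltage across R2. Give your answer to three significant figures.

The load sits in parallel with R2, giving an effective lower resistance R2' = R2·R_L/(R2+R_L) = 16.12 kΩ.
Voltage divider with the loaded lower leg: V_out = 13.8 × 16.12/(2.53 + 16.12) = 13.8 × 0.8643 = 11.93 V.

V_out ≈ 11.9 V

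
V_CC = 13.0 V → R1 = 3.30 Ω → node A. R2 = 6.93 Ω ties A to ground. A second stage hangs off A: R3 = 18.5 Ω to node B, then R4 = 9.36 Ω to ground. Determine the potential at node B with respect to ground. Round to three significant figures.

Looking into the second stage from A: R3 + R4 = 27.86 Ω appears in parallel with R2.
Effective lower resistance at A: R2 ‖ 27.86 = 5.550 Ω.
First divider: V_A = V_CC · 5.550/(3.30 + 5.550) = 8.152 V.
Stage 2 is unloaded, so V_B = V_A · R4/(R3+R4) = 8.152 × 9.36/27.86 = 2.739 V.

V_B ≈ 2.74 V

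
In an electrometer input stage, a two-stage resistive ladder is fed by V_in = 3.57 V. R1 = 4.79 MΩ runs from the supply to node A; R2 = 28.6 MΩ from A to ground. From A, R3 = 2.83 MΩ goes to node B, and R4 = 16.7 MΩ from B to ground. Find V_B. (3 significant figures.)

Looking into the second stage from A: R3 + R4 = 19.53 MΩ appears in parallel with R2.
Effective lower resistance at A: R2 ‖ 19.53 = 11.61 MΩ.
So V_A = 3.57 × 0.7078 = 2.527 V.
Then the unloaded second divider: V_B = V_A × R4/(R3+R4) = 2.527 × 0.8551 = 2.161 V.

V_B ≈ 2.16 V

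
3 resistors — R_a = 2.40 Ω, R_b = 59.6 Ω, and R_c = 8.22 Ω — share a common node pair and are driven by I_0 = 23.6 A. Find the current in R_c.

I ≈ 5.17 A

Total conductance ΣG = 1/2.40 + 1/59.6 + 1/8.22 = 0.5551 (units of 1/Ω).
By the current-divider rule, I = I_0 · G_k/ΣG = 23.6 × 0.2192 = 5.172 A.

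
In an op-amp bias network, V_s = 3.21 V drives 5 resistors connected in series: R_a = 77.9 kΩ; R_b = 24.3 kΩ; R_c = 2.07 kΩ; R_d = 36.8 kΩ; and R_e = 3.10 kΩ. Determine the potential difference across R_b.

Series total: ΣR = 77.9 + 24.3 + 2.07 + 36.8 + 3.10 = 144.2 kΩ.
Voltage divider: V = V_s · (24.30 / 144.2) = 3.21 × 0.1686 = 0.5410 V.

V ≈ 0.541 V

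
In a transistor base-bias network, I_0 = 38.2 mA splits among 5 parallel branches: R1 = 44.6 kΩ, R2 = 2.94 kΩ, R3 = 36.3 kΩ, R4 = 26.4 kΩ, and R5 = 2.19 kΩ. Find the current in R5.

Total conductance ΣG = 1/44.6 + 1/2.94 + 1/36.3 + 1/26.4 + 1/2.19 = 0.8846 (units of 1/kΩ).
Current divider: I(R5) = I_0 · G_k/ΣG = 38.2 × (0.4566/0.8846) = 38.2 × 0.5162 = 19.72 mA.

I ≈ 19.7 mA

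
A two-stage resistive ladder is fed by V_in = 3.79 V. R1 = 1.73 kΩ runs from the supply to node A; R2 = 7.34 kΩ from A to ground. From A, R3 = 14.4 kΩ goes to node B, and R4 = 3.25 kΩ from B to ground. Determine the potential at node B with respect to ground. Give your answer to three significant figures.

Node A sees R2 in parallel with the series input of stage 2, R3 + R4 = 17.65 kΩ.
R2 ‖ (R3+R4) = 5.184 kΩ.
So V_A = 3.79 × 0.7498 = 2.842 V.
V_B = V_A × 0.1841 = 0.5233 V.

V_B ≈ 0.523 V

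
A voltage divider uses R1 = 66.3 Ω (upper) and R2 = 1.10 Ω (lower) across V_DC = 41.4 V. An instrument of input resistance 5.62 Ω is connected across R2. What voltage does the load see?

R2 ‖ R_L = (1.10 × 5.62)/(1.10 + 5.62) = 0.9199 Ω.
Now apply the divider: V_out = 41.4 × 0.01369 = 0.5666 V.
(Unloaded it would be 0.676 V; the load pulls it down.)

V_out ≈ 0.567 V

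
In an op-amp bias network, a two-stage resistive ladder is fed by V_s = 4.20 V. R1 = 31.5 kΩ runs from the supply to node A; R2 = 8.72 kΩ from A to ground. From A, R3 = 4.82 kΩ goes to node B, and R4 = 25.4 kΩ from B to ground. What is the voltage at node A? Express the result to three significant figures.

Looking into the second stage from A: R3 + R4 = 30.22 kΩ appears in parallel with R2.
Effective lower resistance at A: R2 ‖ 30.22 = 6.767 kΩ.
First divider: V_A = V_s · 6.767/(31.5 + 6.767) = 0.7427 V.

V_A ≈ 0.743 V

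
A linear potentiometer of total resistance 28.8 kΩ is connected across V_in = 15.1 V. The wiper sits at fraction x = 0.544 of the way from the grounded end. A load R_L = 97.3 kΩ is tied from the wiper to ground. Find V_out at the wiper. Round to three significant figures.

The pot divides into 13.13 kΩ above the wiper and 15.67 kΩ below.
(x·R_p) ‖ R_L = 13.49 kΩ.
V_out = 15.1 × 13.49/(13.13 + 13.49) = 7.653 V.

V_out ≈ 7.65 V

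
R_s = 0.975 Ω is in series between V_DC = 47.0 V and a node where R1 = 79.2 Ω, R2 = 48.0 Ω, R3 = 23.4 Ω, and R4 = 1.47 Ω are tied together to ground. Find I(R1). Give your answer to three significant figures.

Parallel bank: R_p = 1/(1/79.2 + 1/48.0 + 1/23.4 + 1/1.47) = 1.322 Ω.
V_A = 47.0 × 1.322/2.297 = 27.05 V.
I(R1) = V_A / R1 = 27.05/79.2 = 0.3415 A.

I ≈ 0.342 A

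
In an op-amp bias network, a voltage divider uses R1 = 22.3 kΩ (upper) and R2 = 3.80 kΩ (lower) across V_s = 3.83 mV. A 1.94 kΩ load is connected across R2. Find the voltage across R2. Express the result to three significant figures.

V_out ≈ 0.209 mV

The load sits in parallel with R2, giving an effective lower resistance R2' = R2·R_L/(R2+R_L) = 1.284 kΩ.
Now apply the divider: V_out = 3.83 × 0.05446 = 0.2086 mV.
(Unloaded it would be 0.558 mV; the load pulls it down.)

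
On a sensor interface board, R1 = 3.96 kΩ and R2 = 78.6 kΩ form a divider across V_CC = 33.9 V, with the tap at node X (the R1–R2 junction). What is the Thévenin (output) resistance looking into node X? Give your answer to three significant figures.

R_th ≈ 3.77 kΩ

With V_CC suppressed (replaced by a short), R_th = R1 ‖ R2 = (3.960 × 78.6)/(3.960 + 78.6) = 3.770 kΩ.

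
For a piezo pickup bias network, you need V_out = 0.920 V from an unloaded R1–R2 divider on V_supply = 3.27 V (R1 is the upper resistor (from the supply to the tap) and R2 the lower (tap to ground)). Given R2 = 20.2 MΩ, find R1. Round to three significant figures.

R1 ≈ 51.6 MΩ

Required fraction k = V_out/V_supply = 0.2813.
R1 = R2·(1/k − 1) = 20.2 × 2.554 = 51.60 MΩ.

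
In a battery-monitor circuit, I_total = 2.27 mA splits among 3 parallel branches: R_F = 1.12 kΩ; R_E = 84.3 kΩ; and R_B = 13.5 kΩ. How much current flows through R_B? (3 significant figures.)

ΣG = 1/1.12 + 1/84.3 + 1/13.5 = 0.9788.
Current divider: I(R_B) = I_total · G_k/ΣG = 2.27 × (0.07407/0.9788) = 2.27 × 0.07568 = 0.1718 mA.

I ≈ 0.172 mA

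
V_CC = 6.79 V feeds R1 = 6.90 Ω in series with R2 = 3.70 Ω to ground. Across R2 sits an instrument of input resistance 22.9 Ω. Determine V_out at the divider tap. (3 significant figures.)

First combine the lower leg with the load: R2 ‖ R_L = 3.185 Ω.
Now apply the divider: V_out = 6.79 × 0.3158 = 2.145 V.
(Unloaded it would be 2.37 V; the load pulls it down.)

V_out ≈ 2.14 V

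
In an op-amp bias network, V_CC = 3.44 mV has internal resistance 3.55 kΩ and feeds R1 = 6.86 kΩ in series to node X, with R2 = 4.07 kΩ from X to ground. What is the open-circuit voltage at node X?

V_th ≈ 0.967 mV

R1' = 3.55 + 6.86 = 10.41 kΩ (source resistance + R1).
V_th is the unloaded tap voltage: V_CC · R2/(R1'+R2) = 3.44 × 0.2811 = 0.9669 mV.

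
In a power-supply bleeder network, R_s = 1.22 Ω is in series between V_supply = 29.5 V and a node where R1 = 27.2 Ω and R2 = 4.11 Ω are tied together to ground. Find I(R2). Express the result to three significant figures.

I ≈ 5.35 A

Parallel bank: R_p = 1/(1/27.2 + 1/4.11) = 3.570 Ω.
Node voltage V_A = V_supply · R_p/(R_s + R_p) = 29.5 × 0.7453 = 21.99 V.
Branch current I = V_A/R2 = 21.99/4.11 = 5.350 A.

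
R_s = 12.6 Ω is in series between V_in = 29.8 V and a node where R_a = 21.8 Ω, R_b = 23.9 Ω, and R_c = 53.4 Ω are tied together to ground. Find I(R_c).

I ≈ 0.238 A

Combine the parallel branches: R_p = (1/21.8 + 1/23.9 + 1/53.4)⁻¹ = 9.395 Ω.
V_A = 29.8 × 9.395/22.00 = 12.73 V.
Branch current I = V_A/R_c = 12.73/53.4 = 0.2384 A.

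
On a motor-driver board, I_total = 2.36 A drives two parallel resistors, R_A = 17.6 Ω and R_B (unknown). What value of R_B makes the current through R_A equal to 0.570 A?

In a two-way split, I_A/I_total = R_B/(R_A + R_B).
With f = 0.2415, R_B = R_A · f/(1−f) = 17.6 × 0.3184 = 5.604 Ω.

R_B ≈ 5.60 Ω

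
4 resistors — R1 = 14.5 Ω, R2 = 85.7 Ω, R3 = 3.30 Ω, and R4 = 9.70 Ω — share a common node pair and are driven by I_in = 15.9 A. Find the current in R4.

I ≈ 3.37 A

Conductances: ΣG = 1/14.5 + 1/85.7 + 1/3.30 + 1/9.70 = 0.4868 (1/Ω).
By the current-divider rule, I = I_in · G_k/ΣG = 15.9 × 0.2118 = 3.368 A.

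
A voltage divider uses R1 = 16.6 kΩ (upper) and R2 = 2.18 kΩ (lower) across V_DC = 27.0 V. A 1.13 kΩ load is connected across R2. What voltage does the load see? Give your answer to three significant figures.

V_out ≈ 1.16 V

R2 ‖ R_L = (2.18 × 1.13)/(2.18 + 1.13) = 0.7442 kΩ.
Then V_out = V_DC · R2'/(R1 + R2') = 27.0 × 0.7442/17.34 = 1.159 V.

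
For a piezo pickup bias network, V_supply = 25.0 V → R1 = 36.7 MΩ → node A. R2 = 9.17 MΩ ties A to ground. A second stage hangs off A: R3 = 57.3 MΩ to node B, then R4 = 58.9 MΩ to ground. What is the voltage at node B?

Node A sees R2 in parallel with the series input of stage 2, R3 + R4 = 116.2 MΩ.
Effective lower resistance at A: R2 ‖ 116.2 = 8.499 MΩ.
V_A = 25.0 × 8.499/(36.7 + 8.499) = 4.701 V.
Then the unloaded second divider: V_B = V_A × R4/(R3+R4) = 4.701 × 0.5069 = 2.383 V.

V_B ≈ 2.38 V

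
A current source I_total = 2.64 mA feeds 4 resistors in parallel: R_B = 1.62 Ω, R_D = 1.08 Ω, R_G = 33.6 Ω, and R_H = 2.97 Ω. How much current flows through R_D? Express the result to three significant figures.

Total conductance ΣG = 1/1.62 + 1/1.08 + 1/33.6 + 1/2.97 = 1.910 (units of 1/Ω).
By the current-divider rule, I = I_total · G_k/ΣG = 2.64 × 0.4849 = 1.280 mA.

I ≈ 1.28 mA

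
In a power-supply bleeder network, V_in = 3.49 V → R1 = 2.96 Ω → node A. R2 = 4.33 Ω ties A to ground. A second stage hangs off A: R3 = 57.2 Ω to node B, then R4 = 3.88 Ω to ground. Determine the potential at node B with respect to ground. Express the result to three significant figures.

V_B ≈ 0.128 V

Node A sees R2 in parallel with the series input of stage 2, R3 + R4 = 61.08 Ω.
R2 ‖ (R3+R4) = 4.043 Ω.
So V_A = 3.49 × 0.5773 = 2.015 V.
Stage 2 is unloaded, so V_B = V_A · R4/(R3+R4) = 2.015 × 3.88/61.08 = 0.1280 V.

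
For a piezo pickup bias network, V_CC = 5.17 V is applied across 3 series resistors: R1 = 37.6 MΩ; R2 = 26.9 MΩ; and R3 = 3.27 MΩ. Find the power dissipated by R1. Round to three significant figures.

ΣR = 67.77 MΩ → I = 5.17/67.77 = 0.07629 µA.
P(R1) = I²·R1 = (0.07629)² × 37.6 = 0.2188 µW.

P ≈ 0.219 µW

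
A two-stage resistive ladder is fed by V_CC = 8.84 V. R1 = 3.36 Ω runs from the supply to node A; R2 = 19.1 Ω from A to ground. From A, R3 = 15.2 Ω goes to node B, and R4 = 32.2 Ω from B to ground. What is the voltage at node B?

Looking into the second stage from A: R3 + R4 = 47.40 Ω appears in parallel with R2.
Effective lower resistance at A: R2 ‖ 47.40 = 13.61 Ω.
So V_A = 8.84 × 0.8021 = 7.090 V.
Stage 2 is unloaded, so V_B = V_A · R4/(R3+R4) = 7.090 × 32.2/47.40 = 4.817 V.

V_B ≈ 4.82 V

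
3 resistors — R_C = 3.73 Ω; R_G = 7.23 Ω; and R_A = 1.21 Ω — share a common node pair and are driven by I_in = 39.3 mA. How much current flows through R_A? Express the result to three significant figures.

Total conductance ΣG = 1/3.73 + 1/7.23 + 1/1.21 = 1.233 (units of 1/Ω).
By the current-divider rule, I = I_in · G_k/ΣG = 39.3 × 0.6704 = 26.34 mA.

I ≈ 26.3 mA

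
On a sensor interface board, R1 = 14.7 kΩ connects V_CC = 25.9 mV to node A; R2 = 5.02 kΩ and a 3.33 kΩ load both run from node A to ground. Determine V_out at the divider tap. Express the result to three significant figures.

V_out ≈ 3.10 mV

R2 ‖ R_L = (5.02 × 3.33)/(5.02 + 3.33) = 2.002 kΩ.
Voltage divider with the loaded lower leg: V_out = 25.9 × 2.002/(14.7 + 2.002) = 25.9 × 0.1199 = 3.105 mV.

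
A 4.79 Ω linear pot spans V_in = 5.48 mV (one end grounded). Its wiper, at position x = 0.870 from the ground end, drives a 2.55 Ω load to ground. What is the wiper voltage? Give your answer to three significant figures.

V_out ≈ 3.93 mV

Split the track: R_lower = x·R_p = 4.167 Ω, R_upper = (1−x)·R_p = 0.6227 Ω.
Lower segment in parallel with the load: 4.167 ‖ 2.55 = 1.582 Ω.
V_out = 5.48 × 1.582/(0.6227 + 1.582) = 3.932 mV.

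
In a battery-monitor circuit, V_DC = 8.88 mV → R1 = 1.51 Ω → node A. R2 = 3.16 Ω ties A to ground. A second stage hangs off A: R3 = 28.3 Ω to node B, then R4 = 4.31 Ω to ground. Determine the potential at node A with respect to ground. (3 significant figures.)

Looking into the second stage from A: R3 + R4 = 32.61 Ω appears in parallel with R2.
Effective lower resistance at A: R2 ‖ 32.61 = 2.881 Ω.
First divider: V_A = V_DC · 2.881/(1.51 + 2.881) = 5.826 mV.

V_A ≈ 5.83 mV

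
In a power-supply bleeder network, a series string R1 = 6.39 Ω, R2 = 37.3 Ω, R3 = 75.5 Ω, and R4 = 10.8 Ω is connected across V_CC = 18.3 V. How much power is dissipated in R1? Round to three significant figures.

The common current is I = 18.3/130.0 = 0.1408 A.
P(R1) = I²·R1 = (0.1408)² × 6.39 = 0.1266 W.

P ≈ 0.127 W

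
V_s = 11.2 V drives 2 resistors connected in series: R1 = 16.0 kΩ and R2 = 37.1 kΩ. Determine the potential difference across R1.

V ≈ 3.37 V

Series total: ΣR = 16.0 + 37.1 = 53.10 kΩ.
By the voltage-divider rule, V = 11.2 × 16.00/53.10 = 3.375 V.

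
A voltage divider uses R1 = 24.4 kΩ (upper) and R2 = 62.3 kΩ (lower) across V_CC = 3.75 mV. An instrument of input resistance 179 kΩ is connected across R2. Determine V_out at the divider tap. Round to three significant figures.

First combine the lower leg with the load: R2 ‖ R_L = 46.22 kΩ.
Voltage divider with the loaded lower leg: V_out = 3.75 × 46.22/(24.4 + 46.22) = 3.75 × 0.6545 = 2.454 mV.
(Unloaded it would be 2.69 mV; the load pulls it down.)

V_out ≈ 2.45 mV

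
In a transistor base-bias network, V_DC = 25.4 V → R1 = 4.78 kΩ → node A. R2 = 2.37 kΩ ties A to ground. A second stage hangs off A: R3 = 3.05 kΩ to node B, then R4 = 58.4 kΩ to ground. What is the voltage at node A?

V_A ≈ 8.21 V

Looking into the second stage from A: R3 + R4 = 61.45 kΩ appears in parallel with R2.
R2 ‖ (R3+R4) = 2.282 kΩ.
First divider: V_A = V_DC · 2.282/(4.78 + 2.282) = 8.208 V.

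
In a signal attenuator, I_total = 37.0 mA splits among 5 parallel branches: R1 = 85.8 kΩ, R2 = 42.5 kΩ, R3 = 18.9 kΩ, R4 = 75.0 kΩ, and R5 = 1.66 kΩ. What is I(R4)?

I ≈ 0.701 mA

ΣG = 1/85.8 + 1/42.5 + 1/18.9 + 1/75.0 + 1/1.66 = 0.7038.
R4 takes the fraction G_k/ΣG = 0.01333/0.7038 = 0.01894, so I = 37.0 × 0.01894 = 0.7009 mA.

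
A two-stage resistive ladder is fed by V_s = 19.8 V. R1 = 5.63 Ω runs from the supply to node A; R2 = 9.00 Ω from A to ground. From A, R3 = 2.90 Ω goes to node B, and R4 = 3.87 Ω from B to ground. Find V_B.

V_B ≈ 4.61 V

The second stage (R3 + R4 = 6.770 Ω) loads node A in parallel with R2.
R2 ‖ (R3+R4) = 3.864 Ω.
First divider: V_A = V_s · 3.864/(5.63 + 3.864) = 8.058 V.
Then the unloaded second divider: V_B = V_A × R4/(R3+R4) = 8.058 × 0.5716 = 4.606 V.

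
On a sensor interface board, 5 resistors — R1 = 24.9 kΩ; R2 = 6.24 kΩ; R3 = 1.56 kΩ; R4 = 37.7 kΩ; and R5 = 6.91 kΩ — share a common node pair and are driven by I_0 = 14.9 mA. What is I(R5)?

ΣG = 1/24.9 + 1/6.24 + 1/1.56 + 1/37.7 + 1/6.91 = 1.013.
R5 takes the fraction G_k/ΣG = 0.1447/1.013 = 0.1429, so I = 14.9 × 0.1429 = 2.129 mA.

I ≈ 2.13 mA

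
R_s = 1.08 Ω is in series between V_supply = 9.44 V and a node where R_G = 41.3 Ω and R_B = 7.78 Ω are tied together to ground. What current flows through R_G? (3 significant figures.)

I ≈ 0.196 A

Combine the parallel branches: R_p = (1/41.3 + 1/7.78)⁻¹ = 6.547 Ω.
V_A = 9.44 × 6.547/7.627 = 8.103 V.
I(R_G) = V_A / R_G = 8.103/41.3 = 0.1962 A.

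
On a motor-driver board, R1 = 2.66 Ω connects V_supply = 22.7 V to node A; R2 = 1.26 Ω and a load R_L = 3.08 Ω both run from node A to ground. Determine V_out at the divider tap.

First combine the lower leg with the load: R2 ‖ R_L = 0.8942 Ω.
Then V_out = V_supply · R2'/(R1 + R2') = 22.7 × 0.8942/3.554 = 5.711 V.
(Unloaded it would be 7.30 V; the load pulls it down.)

V_out ≈ 5.71 V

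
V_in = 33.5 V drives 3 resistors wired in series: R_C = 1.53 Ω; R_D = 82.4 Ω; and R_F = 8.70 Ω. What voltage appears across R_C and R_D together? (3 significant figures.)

V ≈ 30.4 V

Total series resistance ΣR = 1.53 + 82.4 + 8.70 = 92.63 Ω.
R_{R_C..R_D} = 1.53 + 82.4 = 83.93 Ω.
V = V_in · R/ΣR = 33.5 × 0.9061 = 30.35 V.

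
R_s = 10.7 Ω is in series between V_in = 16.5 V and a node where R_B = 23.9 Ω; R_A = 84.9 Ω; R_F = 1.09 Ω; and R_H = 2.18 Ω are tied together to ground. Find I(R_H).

Parallel bank: R_p = 1/(1/23.9 + 1/84.9 + 1/1.09 + 1/2.18) = 0.6994 Ω.
V_A by voltage divider: V_A = 16.5 × 0.6994/(10.7 + 0.6994) = 1.012 V.
Branch current I = V_A/R_H = 1.012/2.18 = 0.4644 A.

I ≈ 0.464 A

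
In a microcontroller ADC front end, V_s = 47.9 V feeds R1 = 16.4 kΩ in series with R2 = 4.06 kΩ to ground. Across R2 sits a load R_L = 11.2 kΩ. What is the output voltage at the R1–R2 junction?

V_out ≈ 7.37 V

The load sits in parallel with R2, giving an effective lower resistance R2' = R2·R_L/(R2+R_L) = 2.980 kΩ.
Voltage divider with the loaded lower leg: V_out = 47.9 × 2.980/(16.4 + 2.980) = 47.9 × 0.1538 = 7.365 V.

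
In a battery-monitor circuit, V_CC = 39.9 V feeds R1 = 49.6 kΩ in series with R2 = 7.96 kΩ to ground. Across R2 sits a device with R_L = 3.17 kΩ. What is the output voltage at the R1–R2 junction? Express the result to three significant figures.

V_out ≈ 1.74 V

R2 ‖ R_L = (7.96 × 3.17)/(7.96 + 3.17) = 2.267 kΩ.
Voltage divider with the loaded lower leg: V_out = 39.9 × 2.267/(49.6 + 2.267) = 39.9 × 0.04371 = 1.744 V.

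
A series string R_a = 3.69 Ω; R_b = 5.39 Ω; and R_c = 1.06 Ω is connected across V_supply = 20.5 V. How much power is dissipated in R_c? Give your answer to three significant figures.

The common current is I = 20.5/10.14 = 2.022 A.
P = I²R = 4.087 × 1.06 = 4.332 W.

P ≈ 4.33 W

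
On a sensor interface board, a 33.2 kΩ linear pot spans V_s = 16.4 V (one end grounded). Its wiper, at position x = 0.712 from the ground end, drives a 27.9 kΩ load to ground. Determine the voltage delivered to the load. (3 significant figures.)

V_out ≈ 9.39 V

Lower segment x·R_p = 23.64 kΩ; upper segment (1−x)·R_p = 9.562 kΩ.
R_L loads the lower segment: effective lower R = 12.80 kΩ.
Loaded-divider output: V_out = 16.4 × 0.5723 = 9.386 V.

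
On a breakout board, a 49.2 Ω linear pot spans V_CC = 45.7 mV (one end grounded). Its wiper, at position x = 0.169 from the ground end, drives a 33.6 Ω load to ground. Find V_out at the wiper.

V_out ≈ 6.41 mV

The pot divides into 40.89 Ω above the wiper and 8.315 Ω below.
(x·R_p) ‖ R_L = 6.665 Ω.
Loaded-divider output: V_out = 45.7 × 0.1402 = 6.406 mV.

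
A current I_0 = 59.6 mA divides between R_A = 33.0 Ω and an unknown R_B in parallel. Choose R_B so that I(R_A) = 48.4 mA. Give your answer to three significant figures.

In a two-way split, I_A/I_0 = R_B/(R_A + R_B).
48.4/59.6 = R_B/(R_A + R_B) → R_B = R_A · (0.8121)/(1 − 0.8121) = 33.0 × 4.321 = 142.6 Ω.

R_B ≈ 143 Ω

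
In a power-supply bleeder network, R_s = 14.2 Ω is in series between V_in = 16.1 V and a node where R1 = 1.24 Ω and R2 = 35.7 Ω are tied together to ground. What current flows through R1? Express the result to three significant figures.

I ≈ 1.01 A

Combine the parallel branches: R_p = (1/1.24 + 1/35.7)⁻¹ = 1.198 Ω.
Node voltage V_A = V_in · R_p/(R_s + R_p) = 16.1 × 0.07782 = 1.253 V.
Branch current I = V_A/R1 = 1.253/1.24 = 1.010 A.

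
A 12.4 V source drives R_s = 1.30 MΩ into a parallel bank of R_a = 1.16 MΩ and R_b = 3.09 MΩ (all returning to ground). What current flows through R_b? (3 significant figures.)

I ≈ 1.58 µA

Combine the parallel branches: R_p = (1/1.16 + 1/3.09)⁻¹ = 0.8434 MΩ.
V_A by voltage divider: V_A = 12.4 × 0.8434/(1.30 + 0.8434) = 4.879 V.
Branch current I = V_A/R_b = 4.879/3.09 = 1.579 µA.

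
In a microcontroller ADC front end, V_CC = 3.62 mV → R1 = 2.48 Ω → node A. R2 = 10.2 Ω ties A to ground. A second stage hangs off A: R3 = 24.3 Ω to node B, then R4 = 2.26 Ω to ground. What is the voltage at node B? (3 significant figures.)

V_B ≈ 0.230 mV

Looking into the second stage from A: R3 + R4 = 26.56 Ω appears in parallel with R2.
R2 ‖ (R3+R4) = 7.370 Ω.
V_A = 3.62 × 7.370/(2.48 + 7.370) = 2.709 mV.
Then the unloaded second divider: V_B = V_A × R4/(R3+R4) = 2.709 × 0.08509 = 0.2305 mV.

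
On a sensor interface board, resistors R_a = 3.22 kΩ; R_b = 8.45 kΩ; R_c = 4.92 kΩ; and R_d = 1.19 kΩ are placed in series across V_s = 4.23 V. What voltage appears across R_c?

V ≈ 1.17 V

Total series resistance ΣR = 3.22 + 8.45 + 4.92 + 1.19 = 17.78 kΩ.
By the voltage-divider rule, V = 4.23 × 4.920/17.78 = 1.171 V.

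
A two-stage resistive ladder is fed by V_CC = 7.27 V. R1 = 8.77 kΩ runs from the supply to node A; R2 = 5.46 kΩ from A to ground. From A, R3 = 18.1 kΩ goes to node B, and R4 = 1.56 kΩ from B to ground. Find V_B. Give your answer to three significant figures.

V_B ≈ 0.189 V

Looking into the second stage from A: R3 + R4 = 19.66 kΩ appears in parallel with R2.
Effective lower resistance at A: R2 ‖ 19.66 = 4.273 kΩ.
So V_A = 7.27 × 0.3276 = 2.382 V.
V_B = V_A × 0.07935 = 0.1890 V.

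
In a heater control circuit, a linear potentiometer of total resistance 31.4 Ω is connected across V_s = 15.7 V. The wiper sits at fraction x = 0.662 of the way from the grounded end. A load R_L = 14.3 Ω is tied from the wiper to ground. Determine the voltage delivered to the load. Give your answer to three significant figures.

V_out ≈ 6.97 V

Lower segment x·R_p = 20.79 Ω; upper segment (1−x)·R_p = 10.61 Ω.
Lower segment in parallel with the load: 20.79 ‖ 14.3 = 8.472 Ω.
Then V_out = V_s · 8.472/(10.61 + 8.472) = 6.969 V.
(Unloaded: V_out = x·V_s = 10.4 V.)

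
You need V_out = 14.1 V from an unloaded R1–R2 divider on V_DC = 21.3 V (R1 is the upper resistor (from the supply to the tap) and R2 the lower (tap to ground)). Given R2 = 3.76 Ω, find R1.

Required fraction k = V_out/V_DC = 0.6620.
R1 = R2·(1/k − 1) = 3.76 × 0.5106 = 1.920 Ω.

R1 ≈ 1.92 Ω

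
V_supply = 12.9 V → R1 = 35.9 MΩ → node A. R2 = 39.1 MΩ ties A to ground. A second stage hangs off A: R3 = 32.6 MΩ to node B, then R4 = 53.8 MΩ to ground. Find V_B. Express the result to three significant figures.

V_B ≈ 3.44 V

The second stage (R3 + R4 = 86.40 MΩ) loads node A in parallel with R2.
Effective lower resistance at A: R2 ‖ 86.40 = 26.92 MΩ.
V_A = 12.9 × 26.92/(35.9 + 26.92) = 5.528 V.
Then the unloaded second divider: V_B = V_A × R4/(R3+R4) = 5.528 × 0.6227 = 3.442 V.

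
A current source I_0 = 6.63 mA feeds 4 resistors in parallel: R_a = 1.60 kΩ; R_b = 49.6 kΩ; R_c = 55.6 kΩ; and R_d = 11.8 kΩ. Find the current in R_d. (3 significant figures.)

I ≈ 0.751 mA

ΣG = 1/1.60 + 1/49.6 + 1/55.6 + 1/11.8 = 0.7479.
Current divider: I(R_d) = I_0 · G_k/ΣG = 6.63 × (0.08475/0.7479) = 6.63 × 0.1133 = 0.7513 mA.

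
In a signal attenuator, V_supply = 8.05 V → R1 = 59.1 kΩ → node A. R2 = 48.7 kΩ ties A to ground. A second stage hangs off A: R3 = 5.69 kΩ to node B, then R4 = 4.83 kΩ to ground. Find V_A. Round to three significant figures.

V_A ≈ 1.03 V

Node A sees R2 in parallel with the series input of stage 2, R3 + R4 = 10.52 kΩ.
R2 ‖ (R3+R4) = 8.651 kΩ.
So V_A = 8.05 × 0.1277 = 1.028 V.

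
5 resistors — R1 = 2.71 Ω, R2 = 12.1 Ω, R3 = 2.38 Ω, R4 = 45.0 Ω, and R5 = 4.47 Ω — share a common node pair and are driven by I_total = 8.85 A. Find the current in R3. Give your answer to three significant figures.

Total conductance ΣG = 1/2.71 + 1/12.1 + 1/2.38 + 1/45.0 + 1/4.47 = 1.118 (units of 1/Ω).
By the current-divider rule, I = I_total · G_k/ΣG = 8.85 × 0.3759 = 3.327 A.

I ≈ 3.33 A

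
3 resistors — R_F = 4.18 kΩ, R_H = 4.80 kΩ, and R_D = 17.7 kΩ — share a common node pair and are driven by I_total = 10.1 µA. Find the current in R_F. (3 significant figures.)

I ≈ 4.79 µA

ΣG = 1/4.18 + 1/4.80 + 1/17.7 = 0.5041.
Current divider: I(R_F) = I_total · G_k/ΣG = 10.1 × (0.2392/0.5041) = 10.1 × 0.4746 = 4.794 µA.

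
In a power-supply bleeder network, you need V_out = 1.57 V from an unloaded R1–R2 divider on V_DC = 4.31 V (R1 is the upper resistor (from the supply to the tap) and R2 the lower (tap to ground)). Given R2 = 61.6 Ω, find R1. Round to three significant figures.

R1 ≈ 108 Ω

The divider ratio is R2/(R1+R2) = 1.57/4.31 = 0.3643.
Rearranging, R1 = R2·(1−k)/k = 61.6 × 1.745 = 107.5 Ω.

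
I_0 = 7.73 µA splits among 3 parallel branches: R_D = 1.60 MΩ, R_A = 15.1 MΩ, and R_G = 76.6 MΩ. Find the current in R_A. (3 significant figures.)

Conductances: ΣG = 1/1.60 + 1/15.1 + 1/76.6 = 0.7043 (1/MΩ).
R_A takes the fraction G_k/ΣG = 0.06623/0.7043 = 0.09403, so I = 7.73 × 0.09403 = 0.7269 µA.

I ≈ 0.727 µA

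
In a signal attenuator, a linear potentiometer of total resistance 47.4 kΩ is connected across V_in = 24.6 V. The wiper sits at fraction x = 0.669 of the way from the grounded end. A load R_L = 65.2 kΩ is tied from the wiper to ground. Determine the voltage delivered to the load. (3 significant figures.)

V_out ≈ 14.2 V

The pot divides into 15.69 kΩ above the wiper and 31.71 kΩ below.
R_L loads the lower segment: effective lower R = 21.33 kΩ.
V_out = 24.6 × 21.33/(15.69 + 21.33) = 14.18 V.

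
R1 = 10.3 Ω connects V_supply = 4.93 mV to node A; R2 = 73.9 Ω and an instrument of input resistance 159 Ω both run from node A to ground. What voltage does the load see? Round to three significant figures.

First combine the lower leg with the load: R2 ‖ R_L = 50.45 Ω.
Then V_out = V_supply · R2'/(R1 + R2') = 4.93 × 50.45/60.75 = 4.094 mV.

V_out ≈ 4.09 mV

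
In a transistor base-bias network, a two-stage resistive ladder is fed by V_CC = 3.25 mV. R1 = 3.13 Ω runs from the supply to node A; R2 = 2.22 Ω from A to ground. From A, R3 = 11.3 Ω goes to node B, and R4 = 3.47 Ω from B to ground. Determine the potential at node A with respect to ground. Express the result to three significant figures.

Node A sees R2 in parallel with the series input of stage 2, R3 + R4 = 14.77 Ω.
R2 ‖ (R3+R4) = 1.930 Ω.
First divider: V_A = V_CC · 1.930/(3.13 + 1.930) = 1.240 mV.

V_A ≈ 1.24 mV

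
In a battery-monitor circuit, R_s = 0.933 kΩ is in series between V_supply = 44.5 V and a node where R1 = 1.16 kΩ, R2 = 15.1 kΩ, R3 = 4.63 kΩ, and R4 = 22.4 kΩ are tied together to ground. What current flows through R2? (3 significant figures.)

Combine the parallel branches: R_p = (1/1.16 + 1/15.1 + 1/4.63 + 1/22.4)⁻¹ = 0.8411 kΩ.
Node voltage V_A = V_supply · R_p/(R_s + R_p) = 44.5 × 0.4741 = 21.10 V.
I(R2) = V_A / R2 = 21.10/15.1 = 1.397 mA.

I ≈ 1.40 mA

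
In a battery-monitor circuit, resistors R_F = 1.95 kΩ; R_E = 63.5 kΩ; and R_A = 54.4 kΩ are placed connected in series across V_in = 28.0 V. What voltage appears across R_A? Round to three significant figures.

V ≈ 12.7 V

Total series resistance ΣR = 1.95 + 63.5 + 54.4 = 119.8 kΩ.
V = V_in · R/ΣR = 28.0 × 0.4539 = 12.71 V.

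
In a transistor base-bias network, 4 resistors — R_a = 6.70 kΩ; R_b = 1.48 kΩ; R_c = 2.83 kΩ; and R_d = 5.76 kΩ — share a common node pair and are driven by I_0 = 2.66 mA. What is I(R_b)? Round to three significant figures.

I ≈ 1.33 mA

ΣG = 1/6.70 + 1/1.48 + 1/2.83 + 1/5.76 = 1.352.
R_b takes the fraction G_k/ΣG = 0.6757/1.352 = 0.4998, so I = 2.66 × 0.4998 = 1.329 mA.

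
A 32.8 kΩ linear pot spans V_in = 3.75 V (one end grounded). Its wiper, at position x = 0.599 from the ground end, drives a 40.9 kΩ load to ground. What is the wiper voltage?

V_out ≈ 1.88 V

Lower segment x·R_p = 19.65 kΩ; upper segment (1−x)·R_p = 13.15 kΩ.
(x·R_p) ‖ R_L = 13.27 kΩ.
V_out = 3.75 × 13.27/(13.15 + 13.27) = 1.883 V.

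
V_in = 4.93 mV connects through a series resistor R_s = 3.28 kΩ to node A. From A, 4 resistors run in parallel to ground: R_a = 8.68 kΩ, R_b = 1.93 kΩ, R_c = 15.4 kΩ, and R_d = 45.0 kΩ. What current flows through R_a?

I ≈ 0.169 µA

Equivalent of the parallel group: R_p = 1.388 kΩ.
V_A = 4.93 × 1.388/4.668 = 1.466 mV.
Branch current I = V_A/R_a = 1.466/8.68 = 0.1689 µA.
(Equivalently: I_total = 1.056 µA, then current-divider fraction G_k/ΣG = 0.1599.)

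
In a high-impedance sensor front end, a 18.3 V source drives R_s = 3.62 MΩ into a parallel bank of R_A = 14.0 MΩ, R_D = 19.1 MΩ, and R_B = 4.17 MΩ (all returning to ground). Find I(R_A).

I ≈ 0.564 µA

Parallel bank: R_p = 1/(1/14.0 + 1/19.1 + 1/4.17) = 2.750 MΩ.
V_A by voltage divider: V_A = 18.3 × 2.750/(3.62 + 2.750) = 7.901 V.
I(R_A) = V_A / R_A = 7.901/14.0 = 0.5643 µA.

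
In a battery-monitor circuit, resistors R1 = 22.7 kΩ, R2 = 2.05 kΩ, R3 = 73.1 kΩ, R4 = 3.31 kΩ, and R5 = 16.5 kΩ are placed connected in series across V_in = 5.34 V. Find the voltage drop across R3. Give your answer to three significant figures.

V ≈ 3.32 V

Series total: ΣR = 22.7 + 2.05 + 73.1 + 3.31 + 16.5 = 117.7 kΩ.
By the voltage-divider rule, V = 5.34 × 73.10/117.7 = 3.318 V.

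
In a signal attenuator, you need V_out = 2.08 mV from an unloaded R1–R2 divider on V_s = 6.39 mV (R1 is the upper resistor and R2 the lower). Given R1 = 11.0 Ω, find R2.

The divider ratio is R2/(R1+R2) = 2.08/6.39 = 0.3255.
So R2 = R1 · V_out/(V_s − V_out) = 11.0 × 2.08/(6.39 − 2.08) = 11.0 × 0.4826 = 5.309 Ω.

R2 ≈ 5.31 Ω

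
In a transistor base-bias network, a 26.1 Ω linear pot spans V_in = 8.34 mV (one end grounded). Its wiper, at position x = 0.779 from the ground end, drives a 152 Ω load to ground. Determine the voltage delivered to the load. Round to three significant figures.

V_out ≈ 6.31 mV

The pot divides into 5.768 Ω above the wiper and 20.33 Ω below.
Lower segment in parallel with the load: 20.33 ‖ 152 = 17.93 Ω.
V_out = 8.34 × 17.93/(5.768 + 17.93) = 6.310 mV.
(Unloaded: V_out = x·V_in = 6.50 mV.)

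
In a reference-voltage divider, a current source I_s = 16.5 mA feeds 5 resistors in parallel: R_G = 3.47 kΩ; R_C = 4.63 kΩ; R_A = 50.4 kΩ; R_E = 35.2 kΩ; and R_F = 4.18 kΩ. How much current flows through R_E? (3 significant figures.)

Total conductance ΣG = 1/3.47 + 1/4.63 + 1/50.4 + 1/35.2 + 1/4.18 = 0.7917 (units of 1/kΩ).
Current divider: I(R_E) = I_s · G_k/ΣG = 16.5 × (0.02841/0.7917) = 16.5 × 0.03589 = 0.5921 mA.

I ≈ 0.592 mA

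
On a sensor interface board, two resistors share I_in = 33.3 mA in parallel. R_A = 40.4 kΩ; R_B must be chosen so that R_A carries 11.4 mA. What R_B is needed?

In a two-way split, I_A/I_in = R_B/(R_A + R_B).
With f = 0.3423, R_B = R_A · f/(1−f) = 40.4 × 0.5205 = 21.03 kΩ.

R_B ≈ 21.0 kΩ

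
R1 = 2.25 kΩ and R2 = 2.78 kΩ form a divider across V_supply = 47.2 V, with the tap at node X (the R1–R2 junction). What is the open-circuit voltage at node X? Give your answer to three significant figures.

V_th ≈ 26.1 V

V_th is the unloaded tap voltage: V_supply · R2/(R1+R2) = 47.2 × 0.5527 = 26.09 V.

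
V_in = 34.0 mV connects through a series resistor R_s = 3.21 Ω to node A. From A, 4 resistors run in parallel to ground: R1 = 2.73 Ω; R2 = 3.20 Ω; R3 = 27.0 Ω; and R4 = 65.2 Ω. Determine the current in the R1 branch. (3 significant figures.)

Equivalent of the parallel group: R_p = 1.368 Ω.
V_A = 34.0 × 1.368/4.578 = 10.16 mV.
Branch current I = V_A/R1 = 10.16/2.73 = 3.721 mA.

I ≈ 3.72 mA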